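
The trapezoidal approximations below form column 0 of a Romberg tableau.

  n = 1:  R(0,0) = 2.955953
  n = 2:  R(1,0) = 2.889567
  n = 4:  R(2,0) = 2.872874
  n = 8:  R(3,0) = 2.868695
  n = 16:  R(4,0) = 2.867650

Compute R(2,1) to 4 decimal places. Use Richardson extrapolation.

R(2,1) = 2.872874 + (2.872874 − 2.889567)/3 = 2.867310

2.8673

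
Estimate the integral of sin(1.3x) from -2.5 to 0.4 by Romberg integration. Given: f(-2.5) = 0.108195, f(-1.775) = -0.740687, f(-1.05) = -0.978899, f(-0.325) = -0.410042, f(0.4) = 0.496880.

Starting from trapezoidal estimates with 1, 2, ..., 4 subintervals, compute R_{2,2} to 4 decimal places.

R_{0,0} (trapezoid, 1 panel, h=2.9000): 0.877359
R_{1,0} (trapezoid, 2 panels, h=1.4500): -0.980724
R_{2,0} (trapezoid, 4 panels, h=0.7250): -1.324641
R_{1,1} = -0.980724 + (-0.980724 − 0.877359)/3 = -1.600085
R_{2,1} = -1.324641 + (-1.324641 − (-0.980724))/3 = -1.439280
R_{2,2} = -1.439280 + (-1.439280 − (-1.600085))/15 = -1.428560

-1.4286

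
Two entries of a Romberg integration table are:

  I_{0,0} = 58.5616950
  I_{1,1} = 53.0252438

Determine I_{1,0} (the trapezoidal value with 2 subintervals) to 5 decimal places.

From I_{1,1} = (4·I_{1,0} − I_{0,0})/3, solve for I_{1,0}:
4·I_{1,0} = 3·53.0252438 + 58.5616950 = 217.6374264
I_{1,0} = 54.4093566

54.40936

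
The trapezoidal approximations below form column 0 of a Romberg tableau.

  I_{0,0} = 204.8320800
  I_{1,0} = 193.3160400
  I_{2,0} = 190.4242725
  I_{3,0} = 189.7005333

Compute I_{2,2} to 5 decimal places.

I_{1,1} = (4·193.3160400 − 204.8320800) / 3 = 189.4773600
I_{2,1} = 190.4242725 + (190.4242725 − 193.3160400)/3 = 189.4603500
I_{2,2} = 189.4603500 + (189.4603500 − 189.4773600)/15 = 189.4592160

189.45922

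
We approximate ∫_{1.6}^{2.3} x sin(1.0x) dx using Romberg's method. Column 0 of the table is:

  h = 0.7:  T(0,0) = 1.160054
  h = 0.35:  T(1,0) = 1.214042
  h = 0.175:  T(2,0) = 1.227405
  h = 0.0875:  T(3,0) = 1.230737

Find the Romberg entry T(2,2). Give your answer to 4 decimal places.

1.2318

Richardson extrapolation on the trapezoidal column (denominator 4−1=3):
T(1,1) = 1.214042 + (1.214042 − 1.160054)/3 = 1.232038
T(2,1) = (4·1.227405 − 1.214042) / 3 = 1.231859
T(2,2) = (16·1.231859 − 1.232038) / 15 = 1.231847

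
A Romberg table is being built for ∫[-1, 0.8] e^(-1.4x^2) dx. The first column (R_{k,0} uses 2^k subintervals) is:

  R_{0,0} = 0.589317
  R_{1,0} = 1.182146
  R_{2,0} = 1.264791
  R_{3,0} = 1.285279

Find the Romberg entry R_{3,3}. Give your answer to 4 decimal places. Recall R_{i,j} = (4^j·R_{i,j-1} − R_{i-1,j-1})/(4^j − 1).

R_{1,1} = 1.182146 + (1.182146 − 0.589317)/3 = 1.379756
R_{2,1} = 1.264791 + (1.264791 − 1.182146)/3 = 1.292339
R_{3,1} = (4·1.285279 − 1.264791) / 3 = 1.292108
R_{2,2} = (16·1.292339 − 1.379756) / 15 = 1.286511
R_{3,2} = 1.292108 + (1.292108 − 1.292339)/15 = 1.292093
R_{3,3} = (64·1.292093 − 1.286511) / 63 = 1.292182

1.2922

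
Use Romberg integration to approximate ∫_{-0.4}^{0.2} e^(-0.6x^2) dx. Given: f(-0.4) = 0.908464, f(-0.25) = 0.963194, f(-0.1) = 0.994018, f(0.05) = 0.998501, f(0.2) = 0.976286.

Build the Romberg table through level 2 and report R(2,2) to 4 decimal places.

0.5860

R(0,0) (trapezoid, 1 panel, h=0.6000): 0.565425
R(1,0) (trapezoid, 2 panels, h=0.3000): 0.580918
R(2,0) (trapezoid, 4 panels, h=0.1500): 0.584713
R(1,1) = 0.580918 + (0.580918 − 0.565425)/3 = 0.586082
R(2,1) = 0.584713 + (0.584713 − 0.580918)/3 = 0.585978
R(2,2) = 0.585978 + (0.585978 − 0.586082)/15 = 0.585971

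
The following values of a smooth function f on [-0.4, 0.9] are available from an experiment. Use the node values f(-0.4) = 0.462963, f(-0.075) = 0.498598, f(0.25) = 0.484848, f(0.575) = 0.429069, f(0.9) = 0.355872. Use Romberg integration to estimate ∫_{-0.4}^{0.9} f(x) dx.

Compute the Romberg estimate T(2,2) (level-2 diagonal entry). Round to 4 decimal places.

T(0,0) (trapezoid, 1 panel, h=1.3000): 0.532243
T(1,0) (trapezoid, 2 panels, h=0.6500): 0.581273
T(2,0) (trapezoid, 4 panels, h=0.3250): 0.592128
T(1,1) = 0.581273 + (0.581273 − 0.532243)/3 = 0.597616
T(2,1) = 0.592128 + (0.592128 − 0.581273)/3 = 0.595746
T(2,2) = 0.595746 + (0.595746 − 0.597616)/15 = 0.595621

0.5956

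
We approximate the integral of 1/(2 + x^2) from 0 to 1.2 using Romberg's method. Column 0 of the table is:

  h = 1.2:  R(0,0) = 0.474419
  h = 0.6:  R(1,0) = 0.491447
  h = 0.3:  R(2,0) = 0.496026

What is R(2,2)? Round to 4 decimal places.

0.4976

Richardson extrapolation on the trapezoidal column (denominator 4−1=3):
R(1,1) = (4·0.491447 − 0.474419) / 3 = 0.497123
R(2,1) = 0.496026 + (0.496026 − 0.491447)/3 = 0.497552
R(2,2) = 0.497552 + (0.497552 − 0.497123)/15 = 0.497581
(Column j=1 coincides with Simpson's rule on the same nodes.)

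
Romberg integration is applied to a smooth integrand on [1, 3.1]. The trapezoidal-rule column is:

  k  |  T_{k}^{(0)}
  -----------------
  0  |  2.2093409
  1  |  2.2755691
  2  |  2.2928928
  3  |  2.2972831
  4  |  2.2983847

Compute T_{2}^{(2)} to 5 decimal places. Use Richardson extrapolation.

Richardson extrapolation on the trapezoidal column (denominator 4−1=3):
T_{1}^{(1)} = (4·2.2755691 − 2.2093409) / 3 = 2.2976452
T_{2}^{(1)} = (4·2.2928928 − 2.2755691) / 3 = 2.2986674
T_{2}^{(2)} = (16·2.2986674 − 2.2976452) / 15 = 2.2987355

2.29874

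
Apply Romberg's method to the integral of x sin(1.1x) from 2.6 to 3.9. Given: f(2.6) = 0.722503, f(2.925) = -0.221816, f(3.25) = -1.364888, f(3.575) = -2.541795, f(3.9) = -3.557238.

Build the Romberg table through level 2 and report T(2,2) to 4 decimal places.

-1.8006

T(0,0) (trapezoid, 1 panel, h=1.3000): -1.842578
T(1,0) (trapezoid, 2 panels, h=0.6500): -1.808466
T(2,0) (trapezoid, 4 panels, h=0.3250): -1.802407
T(1,1) = -1.808466 + (-1.808466 − (-1.842578))/3 = -1.797095
T(2,1) = -1.802407 + (-1.802407 − (-1.808466))/3 = -1.800387
T(2,2) = -1.800387 + (-1.800387 − (-1.797095))/15 = -1.800606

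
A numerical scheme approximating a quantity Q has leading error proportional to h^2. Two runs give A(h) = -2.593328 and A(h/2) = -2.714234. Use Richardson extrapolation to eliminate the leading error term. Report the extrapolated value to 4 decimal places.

-2.7545

Extrapolated value = (4·A(h/2) − A(h)) / (4 − 1)
= (4·(-2.714234) − (-2.593328)) / 3
= -8.263608 / 3 = -2.754536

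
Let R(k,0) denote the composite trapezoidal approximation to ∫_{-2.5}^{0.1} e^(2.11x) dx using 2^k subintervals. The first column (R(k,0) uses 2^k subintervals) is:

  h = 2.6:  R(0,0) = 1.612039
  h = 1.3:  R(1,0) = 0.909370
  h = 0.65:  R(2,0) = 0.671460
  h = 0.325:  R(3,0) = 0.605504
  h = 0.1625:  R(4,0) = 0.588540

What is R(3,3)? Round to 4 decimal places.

0.5829

Richardson extrapolation on the trapezoidal column (denominator 4−1=3):
R(1,1) = 0.909370 + (0.909370 − 1.612039)/3 = 0.675147
R(2,1) = (4·0.671460 − 0.909370) / 3 = 0.592157
R(3,1) = 0.605504 + (0.605504 − 0.671460)/3 = 0.583519
R(2,2) = 0.592157 + (0.592157 − 0.675147)/15 = 0.586624
R(3,2) = 0.583519 + (0.583519 − 0.592157)/15 = 0.582943
R(3,3) = 0.582943 + (0.582943 − 0.586624)/63 = 0.582885
(Column j=1 coincides with Simpson's rule on the same nodes.)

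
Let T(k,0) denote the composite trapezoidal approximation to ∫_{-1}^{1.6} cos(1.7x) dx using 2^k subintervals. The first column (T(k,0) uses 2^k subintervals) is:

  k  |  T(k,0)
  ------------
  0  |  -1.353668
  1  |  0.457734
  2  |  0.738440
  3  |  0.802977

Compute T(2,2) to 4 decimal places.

0.8167

Richardson extrapolation on the trapezoidal column (denominator 4−1=3):
T(1,1) = 0.457734 + (0.457734 − (-1.353668))/3 = 1.061535
T(2,1) = (4·0.738440 − 0.457734) / 3 = 0.832009
T(2,2) = (16·0.832009 − 1.061535) / 15 = 0.816707
(Column j=1 coincides with Simpson's rule on the same nodes.)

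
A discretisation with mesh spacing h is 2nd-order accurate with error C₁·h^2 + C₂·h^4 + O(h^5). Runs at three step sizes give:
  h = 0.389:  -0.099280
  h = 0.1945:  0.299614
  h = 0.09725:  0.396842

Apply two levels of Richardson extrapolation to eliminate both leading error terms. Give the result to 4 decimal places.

0.4290

First eliminate the h^2 term (factor 2^2 = 4):
  B₁ = (4·0.299614 − (-0.099280))/3 = 0.432579
  B₂ = (4·0.396842 − 0.299614)/3 = 0.429251
Then eliminate the h^4 term (factor 2^4 = 16):
  (16·0.429251 − 0.432579)/15 = 0.429029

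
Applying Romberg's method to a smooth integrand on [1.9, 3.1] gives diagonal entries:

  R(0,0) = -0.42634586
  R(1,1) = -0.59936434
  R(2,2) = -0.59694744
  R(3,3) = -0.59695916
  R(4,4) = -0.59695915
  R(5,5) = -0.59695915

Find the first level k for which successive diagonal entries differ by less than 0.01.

|R(1,1) − R(0,0)| = 0.17301848 ≥ 0.01
|R(2,2) − R(1,1)| = 0.00241690 < 0.01

k = 2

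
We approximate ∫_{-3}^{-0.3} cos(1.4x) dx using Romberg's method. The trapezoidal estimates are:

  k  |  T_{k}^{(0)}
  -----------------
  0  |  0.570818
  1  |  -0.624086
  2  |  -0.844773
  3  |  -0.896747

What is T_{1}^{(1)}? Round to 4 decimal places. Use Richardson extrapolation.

-1.0224

Richardson extrapolation on the trapezoidal column (denominator 4−1=3):
T_{1}^{(1)} = (4·(-0.624086) − 0.570818) / 3 = -1.022387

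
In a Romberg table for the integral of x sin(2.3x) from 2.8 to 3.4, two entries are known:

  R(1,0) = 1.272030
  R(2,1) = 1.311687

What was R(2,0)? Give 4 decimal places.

From R(2,1) = (4·R(2,0) − R(1,0))/3, solve for R(2,0):
4·R(2,0) = 3·1.311687 + 1.272030 = 5.207091
R(2,0) = 1.301773

1.3018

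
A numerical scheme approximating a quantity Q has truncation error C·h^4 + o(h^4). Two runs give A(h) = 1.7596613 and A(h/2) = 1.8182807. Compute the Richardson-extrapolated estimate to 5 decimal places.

1.82219

Extrapolated value = (16·A(h/2) − A(h)) / (16 − 1)
= (16·1.8182807 − 1.7596613) / 15
= 27.3328299 / 15 = 1.8221887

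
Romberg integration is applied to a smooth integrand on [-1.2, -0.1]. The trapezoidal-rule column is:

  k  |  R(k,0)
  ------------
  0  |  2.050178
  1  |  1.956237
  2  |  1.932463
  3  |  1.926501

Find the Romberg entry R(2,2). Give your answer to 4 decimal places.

Richardson extrapolation on the trapezoidal column (denominator 4−1=3):
R(1,1) = (4·1.956237 − 2.050178) / 3 = 1.924923
R(2,1) = 1.932463 + (1.932463 − 1.956237)/3 = 1.924538
R(2,2) = 1.924538 + (1.924538 − 1.924923)/15 = 1.924512

1.9245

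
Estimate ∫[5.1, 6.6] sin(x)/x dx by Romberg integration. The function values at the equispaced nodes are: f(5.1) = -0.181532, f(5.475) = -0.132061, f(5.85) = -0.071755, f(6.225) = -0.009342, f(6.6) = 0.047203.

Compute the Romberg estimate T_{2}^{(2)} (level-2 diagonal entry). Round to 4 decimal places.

T_{0}^{(0)} (trapezoid, 1 panel, h=1.5000): -0.100747
T_{1}^{(0)} (trapezoid, 2 panels, h=0.7500): -0.104190
T_{2}^{(0)} (trapezoid, 4 panels, h=0.3750): -0.105121
T_{1}^{(1)} = -0.104190 + (-0.104190 − (-0.100747))/3 = -0.105338
T_{2}^{(1)} = -0.105121 + (-0.105121 − (-0.104190))/3 = -0.105431
T_{2}^{(2)} = -0.105431 + (-0.105431 − (-0.105338))/15 = -0.105437

-0.1054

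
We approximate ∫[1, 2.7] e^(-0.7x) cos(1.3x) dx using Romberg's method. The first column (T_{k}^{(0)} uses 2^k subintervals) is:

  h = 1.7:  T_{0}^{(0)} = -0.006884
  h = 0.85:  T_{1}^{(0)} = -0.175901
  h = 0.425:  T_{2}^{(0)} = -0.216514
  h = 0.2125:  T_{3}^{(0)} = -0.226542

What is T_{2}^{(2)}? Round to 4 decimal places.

-0.2299

Richardson extrapolation on the trapezoidal column (denominator 4−1=3):
T_{1}^{(1)} = (4·(-0.175901) − (-0.006884)) / 3 = -0.232240
T_{2}^{(1)} = -0.216514 + (-0.216514 − (-0.175901))/3 = -0.230052
T_{2}^{(2)} = -0.230052 + (-0.230052 − (-0.232240))/15 = -0.229906
(Column j=1 coincides with Simpson's rule on the same nodes.)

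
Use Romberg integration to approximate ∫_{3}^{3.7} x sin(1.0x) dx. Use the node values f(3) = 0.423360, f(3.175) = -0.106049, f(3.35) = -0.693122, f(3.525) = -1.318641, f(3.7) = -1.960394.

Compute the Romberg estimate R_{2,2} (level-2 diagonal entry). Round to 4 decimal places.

-0.5030

R_{0,0} (trapezoid, 1 panel, h=0.7000): -0.537962
R_{1,0} (trapezoid, 2 panels, h=0.3500): -0.511574
R_{2,0} (trapezoid, 4 panels, h=0.1750): -0.505108
R_{1,1} = -0.511574 + (-0.511574 − (-0.537962))/3 = -0.502778
R_{2,1} = -0.505108 + (-0.505108 − (-0.511574))/3 = -0.502953
R_{2,2} = -0.502953 + (-0.502953 − (-0.502778))/15 = -0.502965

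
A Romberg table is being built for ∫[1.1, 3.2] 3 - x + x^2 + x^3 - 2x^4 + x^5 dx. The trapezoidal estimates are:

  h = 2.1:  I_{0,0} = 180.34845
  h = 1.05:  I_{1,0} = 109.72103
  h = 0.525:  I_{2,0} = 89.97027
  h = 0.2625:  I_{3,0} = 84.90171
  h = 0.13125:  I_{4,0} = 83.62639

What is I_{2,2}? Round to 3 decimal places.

83.201

Richardson extrapolation on the trapezoidal column (denominator 4−1=3):
I_{1,1} = 109.72103 + (109.72103 − 180.34845)/3 = 86.17856
I_{2,1} = (4·89.97027 − 109.72103) / 3 = 83.38668
I_{2,2} = 83.38668 + (83.38668 − 86.17856)/15 = 83.20055
(Column j=1 coincides with Simpson's rule on the same nodes.)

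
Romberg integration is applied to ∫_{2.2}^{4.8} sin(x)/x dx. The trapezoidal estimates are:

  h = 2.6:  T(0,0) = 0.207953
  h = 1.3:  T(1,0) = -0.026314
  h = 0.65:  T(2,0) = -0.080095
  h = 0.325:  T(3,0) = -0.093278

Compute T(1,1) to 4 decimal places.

Richardson extrapolation on the trapezoidal column (denominator 4−1=3):
T(1,1) = -0.026314 + (-0.026314 − 0.207953)/3 = -0.104403
(Column j=1 coincides with Simpson's rule on the same nodes.)

-0.1044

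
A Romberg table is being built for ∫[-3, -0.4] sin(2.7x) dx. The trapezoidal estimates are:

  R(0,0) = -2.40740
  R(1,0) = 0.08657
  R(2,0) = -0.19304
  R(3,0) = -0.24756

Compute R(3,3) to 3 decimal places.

Richardson extrapolation on the trapezoidal column (denominator 4−1=3):
R(1,1) = (4·0.08657 − (-2.40740)) / 3 = 0.91789
R(2,1) = -0.19304 + (-0.19304 − 0.08657)/3 = -0.28624
R(3,1) = -0.24756 + (-0.24756 − (-0.19304))/3 = -0.26573
R(2,2) = -0.28624 + (-0.28624 − 0.91789)/15 = -0.36652
R(3,2) = -0.26573 + (-0.26573 − (-0.28624))/15 = -0.26436
R(3,3) = (64·(-0.26436) − (-0.36652)) / 63 = -0.26274
(Column j=1 coincides with Simpson's rule on the same nodes.)

-0.263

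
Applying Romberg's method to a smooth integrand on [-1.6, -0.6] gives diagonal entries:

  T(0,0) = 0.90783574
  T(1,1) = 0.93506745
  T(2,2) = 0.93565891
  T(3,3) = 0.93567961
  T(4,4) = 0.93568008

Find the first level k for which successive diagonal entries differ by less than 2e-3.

|T(1,1) − T(0,0)| = 0.02723171 ≥ 2e-3
|T(2,2) − T(1,1)| = 0.00059146 < 2e-3

k = 2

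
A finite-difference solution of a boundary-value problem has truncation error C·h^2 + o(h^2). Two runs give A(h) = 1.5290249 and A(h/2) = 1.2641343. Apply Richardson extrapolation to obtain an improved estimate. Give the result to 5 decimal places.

Extrapolated value = (4·A(h/2) − A(h)) / (4 − 1)
= (4·1.2641343 − 1.5290249) / 3
= 3.5275123 / 3 = 1.1758374

1.17584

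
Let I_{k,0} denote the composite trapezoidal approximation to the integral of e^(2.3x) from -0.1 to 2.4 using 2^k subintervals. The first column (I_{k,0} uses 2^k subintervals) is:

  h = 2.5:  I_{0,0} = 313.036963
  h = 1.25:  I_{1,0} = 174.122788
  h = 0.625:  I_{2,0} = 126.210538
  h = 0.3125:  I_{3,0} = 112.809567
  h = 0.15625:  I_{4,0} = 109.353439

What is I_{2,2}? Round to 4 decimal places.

109.0679

I_{1,1} = (4·174.122788 − 313.036963) / 3 = 127.818063
I_{2,1} = 126.210538 + (126.210538 − 174.122788)/3 = 110.239788
I_{2,2} = (16·110.239788 − 127.818063) / 15 = 109.067903
(Column j=1 coincides with Simpson's rule on the same nodes.)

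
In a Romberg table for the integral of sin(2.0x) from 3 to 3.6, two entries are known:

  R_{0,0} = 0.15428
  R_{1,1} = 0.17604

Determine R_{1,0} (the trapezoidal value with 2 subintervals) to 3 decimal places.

0.171

From R_{1,1} = (4·R_{1,0} − R_{0,0})/3, solve for R_{1,0}:
4·R_{1,0} = 3·0.17604 + 0.15428 = 0.68240
R_{1,0} = 0.17060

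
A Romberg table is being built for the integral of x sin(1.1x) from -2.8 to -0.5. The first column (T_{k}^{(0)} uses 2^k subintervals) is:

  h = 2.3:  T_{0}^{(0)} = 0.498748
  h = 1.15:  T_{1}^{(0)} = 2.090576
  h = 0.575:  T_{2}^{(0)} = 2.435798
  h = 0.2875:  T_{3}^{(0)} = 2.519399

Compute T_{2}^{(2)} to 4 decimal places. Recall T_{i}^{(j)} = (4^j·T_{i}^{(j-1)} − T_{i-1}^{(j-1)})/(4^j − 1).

2.5462

Richardson extrapolation on the trapezoidal column (denominator 4−1=3):
T_{1}^{(1)} = 2.090576 + (2.090576 − 0.498748)/3 = 2.621185
T_{2}^{(1)} = 2.435798 + (2.435798 − 2.090576)/3 = 2.550872
T_{2}^{(2)} = (16·2.550872 − 2.621185) / 15 = 2.546184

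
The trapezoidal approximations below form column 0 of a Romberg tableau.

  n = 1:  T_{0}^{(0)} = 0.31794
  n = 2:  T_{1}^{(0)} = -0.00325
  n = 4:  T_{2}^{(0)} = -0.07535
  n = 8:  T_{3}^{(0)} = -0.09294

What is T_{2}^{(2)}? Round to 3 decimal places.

-0.099

T_{1}^{(1)} = (4·(-0.00325) − 0.31794) / 3 = -0.11031
T_{2}^{(1)} = -0.07535 + (-0.07535 − (-0.00325))/3 = -0.09938
T_{2}^{(2)} = (16·(-0.09938) − (-0.11031)) / 15 = -0.09865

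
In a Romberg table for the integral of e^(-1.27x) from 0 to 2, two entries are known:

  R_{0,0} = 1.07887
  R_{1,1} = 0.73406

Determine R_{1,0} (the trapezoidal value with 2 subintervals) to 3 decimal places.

From R_{1,1} = (4·R_{1,0} − R_{0,0})/3, solve for R_{1,0}:
4·R_{1,0} = 3·0.73406 + 1.07887 = 3.28105
R_{1,0} = 0.82026

0.820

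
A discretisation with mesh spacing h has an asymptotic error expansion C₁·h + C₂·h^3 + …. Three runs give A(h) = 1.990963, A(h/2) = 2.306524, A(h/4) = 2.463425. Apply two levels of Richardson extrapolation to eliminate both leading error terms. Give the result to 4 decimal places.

2.6201

First eliminate the h term (factor 2^1 = 2):
  B₁ = (2·2.306524 − 1.990963)/1 = 2.622085
  B₂ = (2·2.463425 − 2.306524)/1 = 2.620326
Then eliminate the h^3 term (factor 2^3 = 8):
  (8·2.620326 − 2.622085)/7 = 2.620075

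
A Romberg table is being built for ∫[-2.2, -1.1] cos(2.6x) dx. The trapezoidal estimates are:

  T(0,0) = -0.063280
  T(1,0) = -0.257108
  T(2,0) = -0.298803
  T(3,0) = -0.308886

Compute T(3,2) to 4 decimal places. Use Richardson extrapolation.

T(2,1) = -0.298803 + (-0.298803 − (-0.257108))/3 = -0.312701
T(3,1) = (4·(-0.308886) − (-0.298803)) / 3 = -0.312247
T(3,2) = -0.312247 + (-0.312247 − (-0.312701))/15 = -0.312217

-0.3122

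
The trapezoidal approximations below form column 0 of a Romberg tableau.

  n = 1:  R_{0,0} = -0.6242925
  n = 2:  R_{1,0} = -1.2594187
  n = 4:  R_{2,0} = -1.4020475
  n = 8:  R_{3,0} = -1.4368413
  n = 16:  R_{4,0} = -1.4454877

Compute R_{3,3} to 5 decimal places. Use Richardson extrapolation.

Richardson extrapolation on the trapezoidal column (denominator 4−1=3):
R_{1,1} = (4·(-1.2594187) − (-0.6242925)) / 3 = -1.4711274
R_{2,1} = -1.4020475 + (-1.4020475 − (-1.2594187))/3 = -1.4495904
R_{3,1} = (4·(-1.4368413) − (-1.4020475)) / 3 = -1.4484392
R_{2,2} = (16·(-1.4495904) − (-1.4711274)) / 15 = -1.4481546
R_{3,2} = (16·(-1.4484392) − (-1.4495904)) / 15 = -1.4483625
R_{3,3} = (64·(-1.4483625) − (-1.4481546)) / 63 = -1.4483658
(Column j=1 coincides with Simpson's rule on the same nodes.)

-1.44837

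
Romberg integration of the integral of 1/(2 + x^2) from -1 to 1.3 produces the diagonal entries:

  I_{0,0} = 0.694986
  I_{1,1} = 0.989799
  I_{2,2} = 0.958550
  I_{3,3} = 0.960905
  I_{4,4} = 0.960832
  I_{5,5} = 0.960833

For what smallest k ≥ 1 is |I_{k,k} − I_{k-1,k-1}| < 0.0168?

|I_{1,1} − I_{0,0}| = 0.294813 ≥ 0.0168
|I_{2,2} − I_{1,1}| = 0.031249 ≥ 0.0168
|I_{3,3} − I_{2,2}| = 0.002355 < 0.0168

k = 3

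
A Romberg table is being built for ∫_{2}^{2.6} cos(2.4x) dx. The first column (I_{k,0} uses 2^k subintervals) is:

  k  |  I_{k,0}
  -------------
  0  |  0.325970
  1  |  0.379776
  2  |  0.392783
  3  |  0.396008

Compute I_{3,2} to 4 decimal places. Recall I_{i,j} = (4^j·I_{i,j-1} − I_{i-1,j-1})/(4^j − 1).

0.3971

I_{2,1} = 0.392783 + (0.392783 − 0.379776)/3 = 0.397119
I_{3,1} = (4·0.396008 − 0.392783) / 3 = 0.397083
I_{3,2} = (16·0.397083 − 0.397119) / 15 = 0.397081
(Column j=1 coincides with Simpson's rule on the same nodes.)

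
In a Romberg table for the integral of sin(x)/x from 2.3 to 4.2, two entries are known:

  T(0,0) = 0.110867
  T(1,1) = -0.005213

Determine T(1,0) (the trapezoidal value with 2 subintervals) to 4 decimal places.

0.0238

From T(1,1) = (4·T(1,0) − T(0,0))/3, solve for T(1,0):
4·T(1,0) = 3·(-0.005213) + 0.110867 = 0.095228
T(1,0) = 0.023807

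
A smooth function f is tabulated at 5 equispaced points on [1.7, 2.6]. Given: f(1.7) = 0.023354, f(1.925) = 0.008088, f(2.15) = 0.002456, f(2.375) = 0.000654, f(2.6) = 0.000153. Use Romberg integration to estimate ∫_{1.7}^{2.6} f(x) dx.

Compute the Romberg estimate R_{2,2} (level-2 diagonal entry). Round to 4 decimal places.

0.0047

R_{0,0} (trapezoid, 1 panel, h=0.9000): 0.010578
R_{1,0} (trapezoid, 2 panels, h=0.4500): 0.006394
R_{2,0} (trapezoid, 4 panels, h=0.2250): 0.005164
R_{1,1} = 0.006394 + (0.006394 − 0.010578)/3 = 0.004999
R_{2,1} = 0.005164 + (0.005164 − 0.006394)/3 = 0.004754
R_{2,2} = 0.004754 + (0.004754 − 0.004999)/15 = 0.004738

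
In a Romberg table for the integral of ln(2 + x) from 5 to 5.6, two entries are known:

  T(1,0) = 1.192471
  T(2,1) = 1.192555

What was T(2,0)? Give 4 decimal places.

From T(2,1) = (4·T(2,0) − T(1,0))/3, solve for T(2,0):
4·T(2,0) = 3·1.192555 + 1.192471 = 4.770136
T(2,0) = 1.192534

1.1925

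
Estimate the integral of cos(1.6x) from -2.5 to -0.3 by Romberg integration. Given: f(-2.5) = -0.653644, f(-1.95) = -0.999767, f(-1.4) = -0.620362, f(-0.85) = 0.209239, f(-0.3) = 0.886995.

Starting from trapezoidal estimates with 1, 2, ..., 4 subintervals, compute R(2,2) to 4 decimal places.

-0.7604

R(0,0) (trapezoid, 1 panel, h=2.2000): 0.256686
R(1,0) (trapezoid, 2 panels, h=1.1000): -0.554055
R(2,0) (trapezoid, 4 panels, h=0.5500): -0.711818
R(1,1) = -0.554055 + (-0.554055 − 0.256686)/3 = -0.824302
R(2,1) = -0.711818 + (-0.711818 − (-0.554055))/3 = -0.764406
R(2,2) = -0.764406 + (-0.764406 − (-0.824302))/15 = -0.760413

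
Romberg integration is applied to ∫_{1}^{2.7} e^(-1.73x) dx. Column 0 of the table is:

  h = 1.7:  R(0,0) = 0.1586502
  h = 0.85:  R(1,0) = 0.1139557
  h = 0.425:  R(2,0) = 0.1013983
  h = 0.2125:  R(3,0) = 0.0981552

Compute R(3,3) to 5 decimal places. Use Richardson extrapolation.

Richardson extrapolation on the trapezoidal column (denominator 4−1=3):
R(1,1) = 0.1139557 + (0.1139557 − 0.1586502)/3 = 0.0990575
R(2,1) = (4·0.1013983 − 0.1139557) / 3 = 0.0972125
R(3,1) = 0.0981552 + (0.0981552 − 0.1013983)/3 = 0.0970742
R(2,2) = 0.0972125 + (0.0972125 − 0.0990575)/15 = 0.0970895
R(3,2) = 0.0970742 + (0.0970742 − 0.0972125)/15 = 0.0970650
R(3,3) = (64·0.0970650 − 0.0970895) / 63 = 0.0970646
(Column j=1 coincides with Simpson's rule on the same nodes.)

0.09706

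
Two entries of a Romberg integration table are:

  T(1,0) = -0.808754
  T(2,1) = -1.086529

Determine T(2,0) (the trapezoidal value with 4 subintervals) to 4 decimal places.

-1.0171

From T(2,1) = (4·T(2,0) − T(1,0))/3, solve for T(2,0):
4·T(2,0) = 3·(-1.086529) + (-0.808754) = -4.068341
T(2,0) = -1.017085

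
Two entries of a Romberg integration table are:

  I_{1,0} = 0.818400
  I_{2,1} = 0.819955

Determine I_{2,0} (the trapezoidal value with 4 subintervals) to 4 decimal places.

From I_{2,1} = (4·I_{2,0} − I_{1,0})/3, solve for I_{2,0}:
4·I_{2,0} = 3·0.819955 + 0.818400 = 3.278265
I_{2,0} = 0.819566

0.8196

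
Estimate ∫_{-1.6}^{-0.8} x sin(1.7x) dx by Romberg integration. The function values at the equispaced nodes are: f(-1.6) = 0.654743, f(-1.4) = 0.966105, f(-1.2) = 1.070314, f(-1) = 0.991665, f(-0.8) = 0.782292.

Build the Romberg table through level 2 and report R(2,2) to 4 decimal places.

0.7605

R(0,0) (trapezoid, 1 panel, h=0.8000): 0.574814
R(1,0) (trapezoid, 2 panels, h=0.4000): 0.715533
R(2,0) (trapezoid, 4 panels, h=0.2000): 0.749320
R(1,1) = 0.715533 + (0.715533 − 0.574814)/3 = 0.762439
R(2,1) = 0.749320 + (0.749320 − 0.715533)/3 = 0.760582
R(2,2) = 0.760582 + (0.760582 − 0.762439)/15 = 0.760458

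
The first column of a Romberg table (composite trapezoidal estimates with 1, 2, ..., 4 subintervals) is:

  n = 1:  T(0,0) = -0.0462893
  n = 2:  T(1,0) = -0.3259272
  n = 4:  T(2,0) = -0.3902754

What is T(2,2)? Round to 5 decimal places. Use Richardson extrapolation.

-0.41123

T(1,1) = -0.3259272 + (-0.3259272 − (-0.0462893))/3 = -0.4191398
T(2,1) = -0.3902754 + (-0.3902754 − (-0.3259272))/3 = -0.4117248
T(2,2) = (16·(-0.4117248) − (-0.4191398)) / 15 = -0.4112305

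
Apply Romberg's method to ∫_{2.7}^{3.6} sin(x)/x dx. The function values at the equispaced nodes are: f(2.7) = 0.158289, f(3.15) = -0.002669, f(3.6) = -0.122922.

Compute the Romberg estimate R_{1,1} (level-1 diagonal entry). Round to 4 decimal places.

0.0037

R_{0,0} (trapezoid, 1 panel, h=0.9000): 0.015915
R_{1,0} (trapezoid, 2 panels, h=0.4500): 0.006757
R_{1,1} = 0.006757 + (0.006757 − 0.015915)/3 = 0.003704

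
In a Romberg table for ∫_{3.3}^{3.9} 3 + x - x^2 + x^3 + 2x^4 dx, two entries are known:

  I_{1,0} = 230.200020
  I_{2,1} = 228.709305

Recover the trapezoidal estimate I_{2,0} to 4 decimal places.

From I_{2,1} = (4·I_{2,0} − I_{1,0})/3, solve for I_{2,0}:
4·I_{2,0} = 3·228.709305 + 230.200020 = 916.327935
I_{2,0} = 229.081984

229.0820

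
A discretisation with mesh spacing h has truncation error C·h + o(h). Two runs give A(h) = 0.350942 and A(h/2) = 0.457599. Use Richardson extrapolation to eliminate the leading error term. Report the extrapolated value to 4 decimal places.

0.5643

Extrapolated value = (2·A(h/2) − A(h)) / (2 − 1)
= (2·0.457599 − 0.350942) / 1
= 0.564256 / 1 = 0.564256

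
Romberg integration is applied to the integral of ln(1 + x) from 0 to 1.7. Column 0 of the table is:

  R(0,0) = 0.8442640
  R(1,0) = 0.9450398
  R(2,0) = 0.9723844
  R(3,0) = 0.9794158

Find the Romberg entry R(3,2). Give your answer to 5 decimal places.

Richardson extrapolation on the trapezoidal column (denominator 4−1=3):
R(2,1) = (4·0.9723844 − 0.9450398) / 3 = 0.9814993
R(3,1) = 0.9794158 + (0.9794158 − 0.9723844)/3 = 0.9817596
R(3,2) = 0.9817596 + (0.9817596 − 0.9814993)/15 = 0.9817770

0.98178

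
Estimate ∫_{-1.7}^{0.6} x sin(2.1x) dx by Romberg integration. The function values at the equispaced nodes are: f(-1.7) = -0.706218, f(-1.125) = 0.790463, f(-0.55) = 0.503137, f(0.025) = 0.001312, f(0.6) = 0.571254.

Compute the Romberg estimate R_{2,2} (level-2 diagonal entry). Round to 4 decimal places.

0.7776

R_{0,0} (trapezoid, 1 panel, h=2.3000): -0.155209
R_{1,0} (trapezoid, 2 panels, h=1.1500): 0.501003
R_{2,0} (trapezoid, 4 panels, h=0.5750): 0.705772
R_{1,1} = 0.501003 + (0.501003 − (-0.155209))/3 = 0.719740
R_{2,1} = 0.705772 + (0.705772 − 0.501003)/3 = 0.774028
R_{2,2} = 0.774028 + (0.774028 − 0.719740)/15 = 0.777647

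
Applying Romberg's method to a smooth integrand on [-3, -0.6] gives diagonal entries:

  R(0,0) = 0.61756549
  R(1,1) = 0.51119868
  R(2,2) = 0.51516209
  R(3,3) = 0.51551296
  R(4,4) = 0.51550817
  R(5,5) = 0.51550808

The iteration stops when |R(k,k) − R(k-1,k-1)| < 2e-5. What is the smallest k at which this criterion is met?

|R(1,1) − R(0,0)| = 0.10636681 ≥ 2e-5
|R(2,2) − R(1,1)| = 0.00396341 ≥ 2e-5
|R(3,3) − R(2,2)| = 0.00035087 ≥ 2e-5
|R(4,4) − R(3,3)| = 0.00000479 < 2e-5

k = 4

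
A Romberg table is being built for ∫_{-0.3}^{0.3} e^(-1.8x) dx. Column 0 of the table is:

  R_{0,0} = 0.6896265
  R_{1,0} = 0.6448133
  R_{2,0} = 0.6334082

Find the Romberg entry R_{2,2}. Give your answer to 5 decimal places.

0.62959

R_{1,1} = (4·0.6448133 − 0.6896265) / 3 = 0.6298756
R_{2,1} = 0.6334082 + (0.6334082 − 0.6448133)/3 = 0.6296065
R_{2,2} = (16·0.6296065 − 0.6298756) / 15 = 0.6295886
(Column j=1 coincides with Simpson's rule on the same nodes.)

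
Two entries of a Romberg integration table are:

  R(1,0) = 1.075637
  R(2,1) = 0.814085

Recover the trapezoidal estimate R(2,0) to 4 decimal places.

From R(2,1) = (4·R(2,0) − R(1,0))/3, solve for R(2,0):
4·R(2,0) = 3·0.814085 + 1.075637 = 3.517892
R(2,0) = 0.879473

0.8795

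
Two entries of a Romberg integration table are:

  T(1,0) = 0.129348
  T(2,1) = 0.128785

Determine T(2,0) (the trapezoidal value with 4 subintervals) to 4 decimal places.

0.1289

From T(2,1) = (4·T(2,0) − T(1,0))/3, solve for T(2,0):
4·T(2,0) = 3·0.128785 + 0.129348 = 0.515703
T(2,0) = 0.128926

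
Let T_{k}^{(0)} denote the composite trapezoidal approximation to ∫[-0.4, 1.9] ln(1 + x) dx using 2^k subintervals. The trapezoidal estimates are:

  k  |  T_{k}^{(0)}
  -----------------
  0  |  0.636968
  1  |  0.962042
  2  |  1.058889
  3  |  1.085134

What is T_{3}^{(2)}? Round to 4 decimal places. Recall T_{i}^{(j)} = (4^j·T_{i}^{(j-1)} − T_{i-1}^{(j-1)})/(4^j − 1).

1.0941

Richardson extrapolation on the trapezoidal column (denominator 4−1=3):
T_{2}^{(1)} = 1.058889 + (1.058889 − 0.962042)/3 = 1.091171
T_{3}^{(1)} = (4·1.085134 − 1.058889) / 3 = 1.093882
T_{3}^{(2)} = (16·1.093882 − 1.091171) / 15 = 1.094063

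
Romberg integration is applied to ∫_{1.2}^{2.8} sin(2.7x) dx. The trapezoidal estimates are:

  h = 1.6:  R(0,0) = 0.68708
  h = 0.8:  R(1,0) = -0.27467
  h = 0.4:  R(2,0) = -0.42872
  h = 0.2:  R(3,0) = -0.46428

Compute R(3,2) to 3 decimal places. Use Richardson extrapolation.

-0.476

R(2,1) = -0.42872 + (-0.42872 − (-0.27467))/3 = -0.48007
R(3,1) = (4·(-0.46428) − (-0.42872)) / 3 = -0.47613
R(3,2) = -0.47613 + (-0.47613 − (-0.48007))/15 = -0.47587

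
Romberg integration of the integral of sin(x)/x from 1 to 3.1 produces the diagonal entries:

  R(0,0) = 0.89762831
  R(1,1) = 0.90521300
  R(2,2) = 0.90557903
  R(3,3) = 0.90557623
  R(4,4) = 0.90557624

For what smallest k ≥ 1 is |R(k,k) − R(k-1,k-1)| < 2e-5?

k = 3

|R(1,1) − R(0,0)| = 0.00758469 ≥ 2e-5
|R(2,2) − R(1,1)| = 0.00036603 ≥ 2e-5
|R(3,3) − R(2,2)| = 0.00000280 < 2e-5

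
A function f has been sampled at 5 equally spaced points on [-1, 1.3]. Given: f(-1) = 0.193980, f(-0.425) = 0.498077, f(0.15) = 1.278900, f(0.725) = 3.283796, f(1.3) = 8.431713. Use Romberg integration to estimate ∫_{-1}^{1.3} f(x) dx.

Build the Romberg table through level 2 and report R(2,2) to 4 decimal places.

R(0,0) (trapezoid, 1 panel, h=2.3000): 9.919547
R(1,0) (trapezoid, 2 panels, h=1.1500): 6.430508
R(2,0) (trapezoid, 4 panels, h=0.5750): 5.389831
R(1,1) = 6.430508 + (6.430508 − 9.919547)/3 = 5.267495
R(2,1) = 5.389831 + (5.389831 − 6.430508)/3 = 5.042939
R(2,2) = 5.042939 + (5.042939 − 5.267495)/15 = 5.027969

5.0280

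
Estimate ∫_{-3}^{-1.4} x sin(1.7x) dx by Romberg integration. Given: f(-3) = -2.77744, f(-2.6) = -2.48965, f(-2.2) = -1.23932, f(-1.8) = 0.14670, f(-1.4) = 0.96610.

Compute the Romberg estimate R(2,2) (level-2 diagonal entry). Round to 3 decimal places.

-1.823

R(0,0) (trapezoid, 1 panel, h=1.6000): -1.44907
R(1,0) (trapezoid, 2 panels, h=0.8000): -1.71599
R(2,0) (trapezoid, 4 panels, h=0.4000): -1.79518
R(1,1) = -1.71599 + (-1.71599 − (-1.44907))/3 = -1.80496
R(2,1) = -1.79518 + (-1.79518 − (-1.71599))/3 = -1.82158
R(2,2) = -1.82158 + (-1.82158 − (-1.80496))/15 = -1.82269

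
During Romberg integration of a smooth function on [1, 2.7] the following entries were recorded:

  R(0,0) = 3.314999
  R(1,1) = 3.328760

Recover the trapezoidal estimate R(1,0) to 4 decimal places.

3.3253

From R(1,1) = (4·R(1,0) − R(0,0))/3, solve for R(1,0):
4·R(1,0) = 3·3.328760 + 3.314999 = 13.301279
R(1,0) = 3.325320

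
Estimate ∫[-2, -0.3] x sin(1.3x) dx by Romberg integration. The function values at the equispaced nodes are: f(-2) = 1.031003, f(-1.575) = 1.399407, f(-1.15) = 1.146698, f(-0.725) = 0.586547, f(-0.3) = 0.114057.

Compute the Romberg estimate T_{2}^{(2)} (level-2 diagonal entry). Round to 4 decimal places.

T_{0}^{(0)} (trapezoid, 1 panel, h=1.7000): 0.973301
T_{1}^{(0)} (trapezoid, 2 panels, h=0.8500): 1.461344
T_{2}^{(0)} (trapezoid, 4 panels, h=0.4250): 1.574702
T_{1}^{(1)} = 1.461344 + (1.461344 − 0.973301)/3 = 1.624025
T_{2}^{(1)} = 1.574702 + (1.574702 − 1.461344)/3 = 1.612488
T_{2}^{(2)} = 1.612488 + (1.612488 − 1.624025)/15 = 1.611719

1.6117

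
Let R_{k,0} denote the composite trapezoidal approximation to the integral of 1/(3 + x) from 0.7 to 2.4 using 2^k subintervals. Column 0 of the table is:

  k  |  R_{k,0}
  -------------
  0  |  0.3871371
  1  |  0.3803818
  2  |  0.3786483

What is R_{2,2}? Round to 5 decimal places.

0.37807

R_{1,1} = 0.3803818 + (0.3803818 − 0.3871371)/3 = 0.3781300
R_{2,1} = 0.3786483 + (0.3786483 − 0.3803818)/3 = 0.3780705
R_{2,2} = (16·0.3780705 − 0.3781300) / 15 = 0.3780665
(Column j=1 coincides with Simpson's rule on the same nodes.)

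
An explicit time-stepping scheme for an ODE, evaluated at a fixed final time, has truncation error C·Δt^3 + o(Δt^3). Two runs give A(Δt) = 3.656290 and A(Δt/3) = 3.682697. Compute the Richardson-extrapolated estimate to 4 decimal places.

3.6837

Extrapolated value = (27·A(Δt/3) − A(Δt)) / (27 − 1)
= (27·3.682697 − 3.656290) / 26
= 95.776529 / 26 = 3.683713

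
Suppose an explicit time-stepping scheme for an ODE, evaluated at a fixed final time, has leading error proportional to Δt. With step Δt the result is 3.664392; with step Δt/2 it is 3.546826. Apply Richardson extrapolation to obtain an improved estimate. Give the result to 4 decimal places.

Extrapolated value = (2·A(Δt/2) − A(Δt)) / (2 − 1)
= (2·3.546826 − 3.664392) / 1
= 3.429260 / 1 = 3.429260

3.4293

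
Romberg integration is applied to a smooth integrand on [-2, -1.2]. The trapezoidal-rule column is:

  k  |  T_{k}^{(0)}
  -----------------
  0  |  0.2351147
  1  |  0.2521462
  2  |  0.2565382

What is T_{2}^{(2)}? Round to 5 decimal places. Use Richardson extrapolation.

Richardson extrapolation on the trapezoidal column (denominator 4−1=3):
T_{1}^{(1)} = 0.2521462 + (0.2521462 − 0.2351147)/3 = 0.2578234
T_{2}^{(1)} = 0.2565382 + (0.2565382 − 0.2521462)/3 = 0.2580022
T_{2}^{(2)} = (16·0.2580022 − 0.2578234) / 15 = 0.2580141
(Column j=1 coincides with Simpson's rule on the same nodes.)

0.25801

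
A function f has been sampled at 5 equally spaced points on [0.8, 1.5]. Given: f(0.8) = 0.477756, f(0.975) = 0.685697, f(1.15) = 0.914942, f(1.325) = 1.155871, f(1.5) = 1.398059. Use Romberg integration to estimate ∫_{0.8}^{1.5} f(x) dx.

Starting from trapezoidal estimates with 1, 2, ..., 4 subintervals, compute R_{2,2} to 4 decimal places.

R_{0,0} (trapezoid, 1 panel, h=0.7000): 0.656535
R_{1,0} (trapezoid, 2 panels, h=0.3500): 0.648497
R_{2,0} (trapezoid, 4 panels, h=0.1750): 0.646523
R_{1,1} = 0.648497 + (0.648497 − 0.656535)/3 = 0.645818
R_{2,1} = 0.646523 + (0.646523 − 0.648497)/3 = 0.645865
R_{2,2} = 0.645865 + (0.645865 − 0.645818)/15 = 0.645868

0.6459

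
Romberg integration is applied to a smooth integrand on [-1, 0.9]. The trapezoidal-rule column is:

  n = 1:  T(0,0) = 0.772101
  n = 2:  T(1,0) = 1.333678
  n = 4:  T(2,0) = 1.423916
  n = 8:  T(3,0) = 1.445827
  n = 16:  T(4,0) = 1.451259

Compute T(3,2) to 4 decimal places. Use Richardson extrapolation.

T(2,1) = 1.423916 + (1.423916 − 1.333678)/3 = 1.453995
T(3,1) = (4·1.445827 − 1.423916) / 3 = 1.453131
T(3,2) = (16·1.453131 − 1.453995) / 15 = 1.453073

1.4531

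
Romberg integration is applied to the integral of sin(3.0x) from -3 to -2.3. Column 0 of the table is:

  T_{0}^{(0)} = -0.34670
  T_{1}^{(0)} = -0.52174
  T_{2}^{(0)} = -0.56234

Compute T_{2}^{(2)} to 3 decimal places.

-0.576

T_{1}^{(1)} = -0.52174 + (-0.52174 − (-0.34670))/3 = -0.58009
T_{2}^{(1)} = -0.56234 + (-0.56234 − (-0.52174))/3 = -0.57587
T_{2}^{(2)} = -0.57587 + (-0.57587 − (-0.58009))/15 = -0.57559
(Column j=1 coincides with Simpson's rule on the same nodes.)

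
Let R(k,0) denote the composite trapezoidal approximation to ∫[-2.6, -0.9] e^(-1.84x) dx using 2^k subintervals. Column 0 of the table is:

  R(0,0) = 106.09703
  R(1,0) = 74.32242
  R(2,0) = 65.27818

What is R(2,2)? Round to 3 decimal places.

Richardson extrapolation on the trapezoidal column (denominator 4−1=3):
R(1,1) = (4·74.32242 − 106.09703) / 3 = 63.73088
R(2,1) = (4·65.27818 − 74.32242) / 3 = 62.26343
R(2,2) = (16·62.26343 − 63.73088) / 15 = 62.16560

62.166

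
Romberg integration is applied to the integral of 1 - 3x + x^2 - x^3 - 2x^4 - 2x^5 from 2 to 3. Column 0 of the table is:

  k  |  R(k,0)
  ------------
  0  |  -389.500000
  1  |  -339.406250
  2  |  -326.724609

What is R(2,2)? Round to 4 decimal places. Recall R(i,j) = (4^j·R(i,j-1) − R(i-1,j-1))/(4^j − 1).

R(1,1) = (4·(-339.406250) − (-389.500000)) / 3 = -322.708333
R(2,1) = (4·(-326.724609) − (-339.406250)) / 3 = -322.497395
R(2,2) = -322.497395 + (-322.497395 − (-322.708333))/15 = -322.483332

-322.4833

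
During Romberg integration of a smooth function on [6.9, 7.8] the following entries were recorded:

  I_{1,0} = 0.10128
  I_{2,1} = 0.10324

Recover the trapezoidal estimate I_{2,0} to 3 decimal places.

0.103

From I_{2,1} = (4·I_{2,0} − I_{1,0})/3, solve for I_{2,0}:
4·I_{2,0} = 3·0.10324 + 0.10128 = 0.41100
I_{2,0} = 0.10275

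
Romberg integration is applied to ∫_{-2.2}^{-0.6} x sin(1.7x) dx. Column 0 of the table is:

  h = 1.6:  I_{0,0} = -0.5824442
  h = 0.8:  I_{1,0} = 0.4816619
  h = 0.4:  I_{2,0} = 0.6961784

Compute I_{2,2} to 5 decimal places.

0.76311

Richardson extrapolation on the trapezoidal column (denominator 4−1=3):
I_{1,1} = (4·0.4816619 − (-0.5824442)) / 3 = 0.8363639
I_{2,1} = (4·0.6961784 − 0.4816619) / 3 = 0.7676839
I_{2,2} = (16·0.7676839 − 0.8363639) / 15 = 0.7631052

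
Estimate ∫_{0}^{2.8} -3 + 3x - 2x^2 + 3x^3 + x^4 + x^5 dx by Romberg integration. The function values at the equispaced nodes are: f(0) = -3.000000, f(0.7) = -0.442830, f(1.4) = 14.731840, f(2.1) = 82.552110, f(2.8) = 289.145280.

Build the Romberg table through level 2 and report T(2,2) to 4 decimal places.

T(0,0) (trapezoid, 1 panel, h=2.8000): 400.603392
T(1,0) (trapezoid, 2 panels, h=1.4000): 220.926272
T(2,0) (trapezoid, 4 panels, h=0.7000): 167.939632
T(1,1) = 220.926272 + (220.926272 − 400.603392)/3 = 161.033899
T(2,1) = 167.939632 + (167.939632 − 220.926272)/3 = 150.277419
T(2,2) = 150.277419 + (150.277419 − 161.033899)/15 = 149.560320

149.5603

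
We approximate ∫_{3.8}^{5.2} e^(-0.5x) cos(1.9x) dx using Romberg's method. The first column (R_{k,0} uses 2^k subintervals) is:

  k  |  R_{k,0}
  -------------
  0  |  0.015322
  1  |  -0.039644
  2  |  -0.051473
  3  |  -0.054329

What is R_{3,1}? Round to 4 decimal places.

-0.0553

Richardson extrapolation on the trapezoidal column (denominator 4−1=3):
R_{3,1} = -0.054329 + (-0.054329 − (-0.051473))/3 = -0.055281
(Column j=1 coincides with Simpson's rule on the same nodes.)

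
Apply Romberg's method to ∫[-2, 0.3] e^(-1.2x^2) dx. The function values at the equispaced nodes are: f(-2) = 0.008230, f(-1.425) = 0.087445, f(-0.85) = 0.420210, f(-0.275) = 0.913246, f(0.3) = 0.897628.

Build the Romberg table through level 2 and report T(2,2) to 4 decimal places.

1.1093

T(0,0) (trapezoid, 1 panel, h=2.3000): 1.041737
T(1,0) (trapezoid, 2 panels, h=1.1500): 1.004110
T(2,0) (trapezoid, 4 panels, h=0.5750): 1.077452
T(1,1) = 1.004110 + (1.004110 − 1.041737)/3 = 0.991568
T(2,1) = 1.077452 + (1.077452 − 1.004110)/3 = 1.101899
T(2,2) = 1.101899 + (1.101899 − 0.991568)/15 = 1.109254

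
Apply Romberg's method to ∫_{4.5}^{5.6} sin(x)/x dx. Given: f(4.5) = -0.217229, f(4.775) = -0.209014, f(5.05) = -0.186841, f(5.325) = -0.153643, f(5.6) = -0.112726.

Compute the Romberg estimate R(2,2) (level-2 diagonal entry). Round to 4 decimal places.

-0.1975

R(0,0) (trapezoid, 1 panel, h=1.1000): -0.181475
R(1,0) (trapezoid, 2 panels, h=0.5500): -0.193500
R(2,0) (trapezoid, 4 panels, h=0.2750): -0.196481
R(1,1) = -0.193500 + (-0.193500 − (-0.181475))/3 = -0.197508
R(2,1) = -0.196481 + (-0.196481 − (-0.193500))/3 = -0.197475
R(2,2) = -0.197475 + (-0.197475 − (-0.197508))/15 = -0.197473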